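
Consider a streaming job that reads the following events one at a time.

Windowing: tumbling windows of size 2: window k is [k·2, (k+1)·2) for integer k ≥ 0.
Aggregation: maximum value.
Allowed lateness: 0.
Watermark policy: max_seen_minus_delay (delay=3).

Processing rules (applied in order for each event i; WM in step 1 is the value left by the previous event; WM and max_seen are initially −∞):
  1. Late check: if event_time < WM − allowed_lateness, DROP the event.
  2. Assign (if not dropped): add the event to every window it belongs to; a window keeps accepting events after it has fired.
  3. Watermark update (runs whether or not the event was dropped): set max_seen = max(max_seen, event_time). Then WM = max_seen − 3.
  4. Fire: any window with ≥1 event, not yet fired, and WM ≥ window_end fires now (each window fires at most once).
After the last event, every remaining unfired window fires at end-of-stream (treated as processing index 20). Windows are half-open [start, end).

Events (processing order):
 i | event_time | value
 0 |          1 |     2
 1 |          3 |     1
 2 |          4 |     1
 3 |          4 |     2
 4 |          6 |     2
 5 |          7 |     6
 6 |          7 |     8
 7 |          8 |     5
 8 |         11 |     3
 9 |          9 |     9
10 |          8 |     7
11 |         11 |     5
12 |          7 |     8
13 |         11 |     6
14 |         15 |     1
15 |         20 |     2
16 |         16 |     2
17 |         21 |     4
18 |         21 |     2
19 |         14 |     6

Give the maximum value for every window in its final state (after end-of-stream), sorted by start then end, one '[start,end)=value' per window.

[0,2)=2 [2,4)=1 [4,6)=2 [6,8)=8 [8,10)=9 [10,12)=6 [14,16)=1 [20,22)=4

i=0 t=1 v=2: → [0,2); WM=-2
i=1 t=3 v=1: → [2,4); WM=0
i=2 t=4 v=1: → [4,6); WM=1
i=3 t=4 v=2: → [4,6); WM=1
i=4 t=6 v=2: → [6,8); WM=3; [0,2) fires=2
i=5 t=7 v=6: → [6,8); WM=4; [2,4) fires=1
i=6 t=7 v=8: → [6,8); WM=4
i=7 t=8 v=5: → [8,10); WM=5
i=8 t=11 v=3: → [10,12); WM=8; [4,6) fires=2 [6,8) fires=8
i=9 t=9 v=9: → [8,10); WM=8
i=10 t=8 v=7: → [8,10); WM=8
i=11 t=11 v=5: → [10,12); WM=8
i=12 t=7 v=8: DROP (t<8-0); WM=8
i=13 t=11 v=6: → [10,12); WM=8
i=14 t=15 v=1: → [14,16); WM=12; [8,10) fires=9 [10,12) fires=6
i=15 t=20 v=2: → [20,22); WM=17; [14,16) fires=1
i=16 t=16 v=2: DROP (t<17-0); WM=17
i=17 t=21 v=4: → [20,22); WM=18
i=18 t=21 v=2: → [20,22); WM=18
i=19 t=14 v=6: DROP (t<18-0); WM=18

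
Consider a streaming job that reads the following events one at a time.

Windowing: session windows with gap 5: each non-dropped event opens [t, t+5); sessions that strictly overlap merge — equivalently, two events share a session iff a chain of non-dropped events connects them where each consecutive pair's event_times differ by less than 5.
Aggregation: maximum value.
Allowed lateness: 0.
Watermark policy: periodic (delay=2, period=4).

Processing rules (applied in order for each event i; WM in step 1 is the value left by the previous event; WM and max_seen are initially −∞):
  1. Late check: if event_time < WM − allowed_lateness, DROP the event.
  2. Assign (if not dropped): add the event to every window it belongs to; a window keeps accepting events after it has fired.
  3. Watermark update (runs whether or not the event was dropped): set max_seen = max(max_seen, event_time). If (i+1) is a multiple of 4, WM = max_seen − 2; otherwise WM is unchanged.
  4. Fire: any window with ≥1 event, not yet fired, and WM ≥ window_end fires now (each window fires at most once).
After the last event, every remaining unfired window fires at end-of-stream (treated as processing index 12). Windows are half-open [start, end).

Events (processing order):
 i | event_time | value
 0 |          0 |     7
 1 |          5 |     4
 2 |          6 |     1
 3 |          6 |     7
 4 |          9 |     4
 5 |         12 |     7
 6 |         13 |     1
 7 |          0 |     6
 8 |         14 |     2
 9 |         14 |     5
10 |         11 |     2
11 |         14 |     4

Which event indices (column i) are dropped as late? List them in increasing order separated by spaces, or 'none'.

i=0 t=0 v=7: → [0,5); WM=−∞
i=1 t=5 v=4: → [5,10); WM=−∞
i=2 t=6 v=1: → [5,11); WM=−∞
i=3 t=6 v=7: → [5,11); WM=4
i=4 t=9 v=4: → [5,14); WM=4
i=5 t=12 v=7: → [5,17); WM=4
i=6 t=13 v=1: → [5,18); WM=4
i=7 t=0 v=6: DROP (t<4-0); WM=11
i=8 t=14 v=2: → [5,19); WM=11
i=9 t=14 v=5: → [5,19); WM=11
i=10 t=11 v=2: → [5,19); WM=11
i=11 t=14 v=4: → [5,19); WM=12

7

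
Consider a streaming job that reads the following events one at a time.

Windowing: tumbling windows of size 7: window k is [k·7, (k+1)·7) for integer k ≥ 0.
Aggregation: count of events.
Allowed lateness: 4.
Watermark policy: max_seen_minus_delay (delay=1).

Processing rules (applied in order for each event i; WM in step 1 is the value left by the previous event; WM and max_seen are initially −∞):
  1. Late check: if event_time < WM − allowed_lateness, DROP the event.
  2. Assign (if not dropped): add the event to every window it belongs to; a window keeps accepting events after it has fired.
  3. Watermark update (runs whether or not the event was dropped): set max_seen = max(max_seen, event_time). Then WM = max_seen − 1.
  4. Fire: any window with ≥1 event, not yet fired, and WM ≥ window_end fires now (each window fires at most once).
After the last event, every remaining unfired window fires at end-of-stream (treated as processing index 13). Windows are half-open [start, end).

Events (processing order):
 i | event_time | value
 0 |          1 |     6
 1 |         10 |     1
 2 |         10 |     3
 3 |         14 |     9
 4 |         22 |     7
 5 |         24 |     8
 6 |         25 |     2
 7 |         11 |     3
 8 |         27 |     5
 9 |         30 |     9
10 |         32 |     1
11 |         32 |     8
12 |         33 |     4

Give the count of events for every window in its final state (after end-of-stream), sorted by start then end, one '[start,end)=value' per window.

[0,7)=1 [7,14)=2 [14,21)=1 [21,28)=4 [28,35)=4

i=0 t=1 v=6: → [0,7); WM=0
i=1 t=10 v=1: → [7,14); WM=9; [0,7) fires=1
i=2 t=10 v=3: → [7,14); WM=9
i=3 t=14 v=9: → [14,21); WM=13
i=4 t=22 v=7: → [21,28); WM=21; [7,14) fires=2 [14,21) fires=1
i=5 t=24 v=8: → [21,28); WM=23
i=6 t=25 v=2: → [21,28); WM=24
i=7 t=11 v=3: DROP (t<24-4); WM=24
i=8 t=27 v=5: → [21,28); WM=26
i=9 t=30 v=9: → [28,35); WM=29; [21,28) fires=4
i=10 t=32 v=1: → [28,35); WM=31
i=11 t=32 v=8: → [28,35); WM=31
i=12 t=33 v=4: → [28,35); WM=32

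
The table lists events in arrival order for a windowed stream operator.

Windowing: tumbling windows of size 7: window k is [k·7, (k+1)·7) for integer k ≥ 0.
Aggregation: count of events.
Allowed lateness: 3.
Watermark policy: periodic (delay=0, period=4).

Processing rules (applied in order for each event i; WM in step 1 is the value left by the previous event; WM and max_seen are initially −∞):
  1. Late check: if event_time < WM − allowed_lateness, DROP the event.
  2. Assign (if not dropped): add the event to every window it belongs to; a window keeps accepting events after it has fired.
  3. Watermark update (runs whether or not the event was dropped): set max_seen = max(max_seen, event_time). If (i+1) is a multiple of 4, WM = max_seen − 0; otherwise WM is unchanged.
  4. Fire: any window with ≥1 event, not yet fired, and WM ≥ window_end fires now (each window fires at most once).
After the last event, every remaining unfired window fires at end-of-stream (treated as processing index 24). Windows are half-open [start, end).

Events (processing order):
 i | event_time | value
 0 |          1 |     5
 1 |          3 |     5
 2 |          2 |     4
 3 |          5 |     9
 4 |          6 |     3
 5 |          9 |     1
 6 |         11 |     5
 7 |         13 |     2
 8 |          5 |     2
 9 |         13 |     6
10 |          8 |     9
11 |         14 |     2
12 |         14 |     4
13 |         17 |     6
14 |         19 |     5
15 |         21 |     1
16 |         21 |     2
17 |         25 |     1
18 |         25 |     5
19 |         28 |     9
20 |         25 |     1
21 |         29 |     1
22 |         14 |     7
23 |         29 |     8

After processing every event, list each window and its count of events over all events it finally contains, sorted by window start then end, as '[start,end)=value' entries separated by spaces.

[0,7)=5 [7,14)=4 [14,21)=4 [21,28)=5 [28,35)=3

i=0 t=1 v=5: → [0,7); WM=−∞
i=1 t=3 v=5: → [0,7); WM=−∞
i=2 t=2 v=4: → [0,7); WM=−∞
i=3 t=5 v=9: → [0,7); WM=5
i=4 t=6 v=3: → [0,7); WM=5
i=5 t=9 v=1: → [7,14); WM=5
i=6 t=11 v=5: → [7,14); WM=5
i=7 t=13 v=2: → [7,14); WM=13; [0,7) fires=5
i=8 t=5 v=2: DROP (t<13-3); WM=13
i=9 t=13 v=6: → [7,14); WM=13
i=10 t=8 v=9: DROP (t<13-3); WM=13
i=11 t=14 v=2: → [14,21); WM=14; [7,14) fires=4
i=12 t=14 v=4: → [14,21); WM=14
i=13 t=17 v=6: → [14,21); WM=14
i=14 t=19 v=5: → [14,21); WM=14
i=15 t=21 v=1: → [21,28); WM=21; [14,21) fires=4
i=16 t=21 v=2: → [21,28); WM=21
i=17 t=25 v=1: → [21,28); WM=21
i=18 t=25 v=5: → [21,28); WM=21
i=19 t=28 v=9: → [28,35); WM=28; [21,28) fires=4
i=20 t=25 v=1: → [21,28); WM=28
i=21 t=29 v=1: → [28,35); WM=28
i=22 t=14 v=7: DROP (t<28-3); WM=28
i=23 t=29 v=8: → [28,35); WM=29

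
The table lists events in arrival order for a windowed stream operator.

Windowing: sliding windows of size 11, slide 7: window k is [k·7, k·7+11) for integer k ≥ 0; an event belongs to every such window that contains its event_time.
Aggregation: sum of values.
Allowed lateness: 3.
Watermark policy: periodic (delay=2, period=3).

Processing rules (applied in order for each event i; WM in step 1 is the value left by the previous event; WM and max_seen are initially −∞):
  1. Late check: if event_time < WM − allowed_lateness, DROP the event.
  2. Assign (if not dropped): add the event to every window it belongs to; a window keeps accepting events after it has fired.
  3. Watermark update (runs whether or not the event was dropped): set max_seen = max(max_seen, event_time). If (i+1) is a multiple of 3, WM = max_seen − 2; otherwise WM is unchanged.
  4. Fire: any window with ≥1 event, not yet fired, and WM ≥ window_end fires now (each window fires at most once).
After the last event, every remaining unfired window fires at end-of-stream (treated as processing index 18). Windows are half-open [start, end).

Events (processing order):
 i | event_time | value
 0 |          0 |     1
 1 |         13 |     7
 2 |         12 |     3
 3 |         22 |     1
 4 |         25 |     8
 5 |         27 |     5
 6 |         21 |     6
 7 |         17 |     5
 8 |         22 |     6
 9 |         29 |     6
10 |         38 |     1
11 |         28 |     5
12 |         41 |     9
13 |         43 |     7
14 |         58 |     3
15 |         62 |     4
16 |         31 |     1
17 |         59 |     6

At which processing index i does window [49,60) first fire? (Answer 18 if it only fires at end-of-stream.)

i=0 t=0 v=1: → [0,11); WM=−∞
i=1 t=13 v=7: → [7,18); WM=−∞
i=2 t=12 v=3: → [7,18); WM=11; [0,11) fires=1
i=3 t=22 v=1: → [21,32),[14,25); WM=11
i=4 t=25 v=8: → [21,32); WM=11
i=5 t=27 v=5: → [21,32); WM=25; [7,18) fires=10 [14,25) fires=1
i=6 t=21 v=6: DROP (t<25-3); WM=25
i=7 t=17 v=5: DROP (t<25-3); WM=25
i=8 t=22 v=6: → [21,32),[14,25); WM=25
i=9 t=29 v=6: → [28,39),[21,32); WM=25
i=10 t=38 v=1: → [35,46),[28,39); WM=25
i=11 t=28 v=5: → [28,39),[21,32); WM=36; [21,32) fires=31
i=12 t=41 v=9: → [35,46); WM=36
i=13 t=43 v=7: → [42,53),[35,46); WM=36
i=14 t=58 v=3: → [56,67),[49,60); WM=56; [28,39) fires=12 [35,46) fires=17 [42,53) fires=7
i=15 t=62 v=4: → [56,67); WM=56
i=16 t=31 v=1: DROP (t<56-3); WM=56
i=17 t=59 v=6: → [56,67),[49,60); WM=60; [49,60) fires=9

17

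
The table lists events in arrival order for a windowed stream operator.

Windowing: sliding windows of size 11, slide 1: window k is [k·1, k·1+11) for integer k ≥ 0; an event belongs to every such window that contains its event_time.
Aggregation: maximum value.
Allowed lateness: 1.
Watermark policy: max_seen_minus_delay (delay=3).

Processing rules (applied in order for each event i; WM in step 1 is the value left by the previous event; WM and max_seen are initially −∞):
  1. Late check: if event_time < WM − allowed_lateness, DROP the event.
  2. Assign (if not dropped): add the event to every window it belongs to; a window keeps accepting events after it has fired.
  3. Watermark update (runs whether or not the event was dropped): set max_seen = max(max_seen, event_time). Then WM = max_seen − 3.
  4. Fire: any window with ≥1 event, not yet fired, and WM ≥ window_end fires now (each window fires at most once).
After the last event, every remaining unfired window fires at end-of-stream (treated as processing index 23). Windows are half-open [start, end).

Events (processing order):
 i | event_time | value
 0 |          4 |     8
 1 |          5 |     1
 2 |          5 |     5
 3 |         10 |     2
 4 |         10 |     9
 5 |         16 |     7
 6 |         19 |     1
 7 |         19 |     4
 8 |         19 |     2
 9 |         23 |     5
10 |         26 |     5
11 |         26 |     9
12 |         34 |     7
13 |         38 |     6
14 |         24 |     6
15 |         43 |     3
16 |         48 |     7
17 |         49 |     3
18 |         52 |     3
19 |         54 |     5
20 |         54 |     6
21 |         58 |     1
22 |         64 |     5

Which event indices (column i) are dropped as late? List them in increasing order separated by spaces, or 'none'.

14

i=0 t=4 v=8: → [4,15),[3,14),[2,13),[1,12),[0,11); WM=1
i=1 t=5 v=1: → [5,16),[4,15),[3,14),[2,13),[1,12),[0,11); WM=2
i=2 t=5 v=5: → [5,16),[4,15),[3,14),[2,13),[1,12),[0,11); WM=2
i=3 t=10 v=2: → [10,21),[9,20),[8,19),[7,18),[6,17),[5,16),[4,15),[3,14),[2,13),[1,12),[0,11); WM=7
i=4 t=10 v=9: → [10,21),[9,20),[8,19),[7,18),[6,17),[5,16),[4,15),[3,14),[2,13),[1,12),[0,11); WM=7
i=5 t=16 v=7: → [16,27),[15,26),[14,25),[13,24),[12,23),[11,22),[10,21),[9,20),[8,19),[7,18),[6,17); WM=13; [0,11) fires=9 [1,12) fires=9 [2,13) fires=9
i=6 t=19 v=1: → [19,30),[18,29),[17,28),[16,27),[15,26),[14,25),[13,24),[12,23),[11,22),[10,21),[9,20); WM=16; [3,14) fires=9 [4,15) fires=9 [5,16) fires=9
i=7 t=19 v=4: → [19,30),[18,29),[17,28),[16,27),[15,26),[14,25),[13,24),[12,23),[11,22),[10,21),[9,20); WM=16
i=8 t=19 v=2: → [19,30),[18,29),[17,28),[16,27),[15,26),[14,25),[13,24),[12,23),[11,22),[10,21),[9,20); WM=16
i=9 t=23 v=5: → [23,34),[22,33),[21,32),[20,31),[19,30),[18,29),[17,28),[16,27),[15,26),[14,25),[13,24); WM=20; [6,17) fires=9 [7,18) fires=9 [8,19) fires=9 [9,20) fires=9
i=10 t=26 v=5: → [26,37),[25,36),[24,35),[23,34),[22,33),[21,32),[20,31),[19,30),[18,29),[17,28),[16,27); WM=23; [10,21) fires=9 [11,22) fires=7 [12,23) fires=7
i=11 t=26 v=9: → [26,37),[25,36),[24,35),[23,34),[22,33),[21,32),[20,31),[19,30),[18,29),[17,28),[16,27); WM=23
i=12 t=34 v=7: → [34,45),[33,44),[32,43),[31,42),[30,41),[29,40),[28,39),[27,38),[26,37),[25,36),[24,35); WM=31; [13,24) fires=7 [14,25) fires=7 [15,26) fires=7 [16,27) fires=9 [17,28) fires=9 [18,29) fires=9 [19,30) fires=9 [20,31) fires=9
i=13 t=38 v=6: → [38,49),[37,48),[36,47),[35,46),[34,45),[33,44),[32,43),[31,42),[30,41),[29,40),[28,39); WM=35; [21,32) fires=9 [22,33) fires=9 [23,34) fires=9 [24,35) fires=9
i=14 t=24 v=6: DROP (t<35-1); WM=35
i=15 t=43 v=3: → [43,54),[42,53),[41,52),[40,51),[39,50),[38,49),[37,48),[36,47),[35,46),[34,45),[33,44); WM=40; [25,36) fires=9 [26,37) fires=9 [27,38) fires=7 [28,39) fires=7 [29,40) fires=7
i=16 t=48 v=7: → [48,59),[47,58),[46,57),[45,56),[44,55),[43,54),[42,53),[41,52),[40,51),[39,50),[38,49); WM=45; [30,41) fires=7 [31,42) fires=7 [32,43) fires=7 [33,44) fires=7 [34,45) fires=7
i=17 t=49 v=3: → [49,60),[48,59),[47,58),[46,57),[45,56),[44,55),[43,54),[42,53),[41,52),[40,51),[39,50); WM=46; [35,46) fires=6
i=18 t=52 v=3: → [52,63),[51,62),[50,61),[49,60),[48,59),[47,58),[46,57),[45,56),[44,55),[43,54),[42,53); WM=49; [36,47) fires=6 [37,48) fires=6 [38,49) fires=7
i=19 t=54 v=5: → [54,65),[53,64),[52,63),[51,62),[50,61),[49,60),[48,59),[47,58),[46,57),[45,56),[44,55); WM=51; [39,50) fires=7 [40,51) fires=7
i=20 t=54 v=6: → [54,65),[53,64),[52,63),[51,62),[50,61),[49,60),[48,59),[47,58),[46,57),[45,56),[44,55); WM=51
i=21 t=58 v=1: → [58,69),[57,68),[56,67),[55,66),[54,65),[53,64),[52,63),[51,62),[50,61),[49,60),[48,59); WM=55; [41,52) fires=7 [42,53) fires=7 [43,54) fires=7 [44,55) fires=7
i=22 t=64 v=5: → [64,75),[63,74),[62,73),[61,72),[60,71),[59,70),[58,69),[57,68),[56,67),[55,66),[54,65); WM=61; [45,56) fires=7 [46,57) fires=7 [47,58) fires=7 [48,59) fires=7 [49,60) fires=6 [50,61) fires=6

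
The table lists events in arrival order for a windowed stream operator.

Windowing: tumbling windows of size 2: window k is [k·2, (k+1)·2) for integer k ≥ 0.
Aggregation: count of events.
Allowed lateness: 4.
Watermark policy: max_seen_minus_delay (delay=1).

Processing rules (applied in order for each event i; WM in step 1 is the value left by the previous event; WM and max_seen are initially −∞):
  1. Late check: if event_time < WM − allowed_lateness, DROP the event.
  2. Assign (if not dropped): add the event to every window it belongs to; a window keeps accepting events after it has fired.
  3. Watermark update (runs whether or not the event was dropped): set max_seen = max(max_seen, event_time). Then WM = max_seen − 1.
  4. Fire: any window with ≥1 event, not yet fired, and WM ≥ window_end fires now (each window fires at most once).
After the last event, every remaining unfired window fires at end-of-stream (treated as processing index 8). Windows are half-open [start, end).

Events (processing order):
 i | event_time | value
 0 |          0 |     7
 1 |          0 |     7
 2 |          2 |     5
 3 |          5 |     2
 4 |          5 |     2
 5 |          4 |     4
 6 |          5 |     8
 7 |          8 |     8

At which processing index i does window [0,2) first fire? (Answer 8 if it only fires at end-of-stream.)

3

i=0 t=0 v=7: → [0,2); WM=-1
i=1 t=0 v=7: → [0,2); WM=-1
i=2 t=2 v=5: → [2,4); WM=1
i=3 t=5 v=2: → [4,6); WM=4; [0,2) fires=2 [2,4) fires=1
i=4 t=5 v=2: → [4,6); WM=4
i=5 t=4 v=4: → [4,6); WM=4
i=6 t=5 v=8: → [4,6); WM=4
i=7 t=8 v=8: → [8,10); WM=7; [4,6) fires=4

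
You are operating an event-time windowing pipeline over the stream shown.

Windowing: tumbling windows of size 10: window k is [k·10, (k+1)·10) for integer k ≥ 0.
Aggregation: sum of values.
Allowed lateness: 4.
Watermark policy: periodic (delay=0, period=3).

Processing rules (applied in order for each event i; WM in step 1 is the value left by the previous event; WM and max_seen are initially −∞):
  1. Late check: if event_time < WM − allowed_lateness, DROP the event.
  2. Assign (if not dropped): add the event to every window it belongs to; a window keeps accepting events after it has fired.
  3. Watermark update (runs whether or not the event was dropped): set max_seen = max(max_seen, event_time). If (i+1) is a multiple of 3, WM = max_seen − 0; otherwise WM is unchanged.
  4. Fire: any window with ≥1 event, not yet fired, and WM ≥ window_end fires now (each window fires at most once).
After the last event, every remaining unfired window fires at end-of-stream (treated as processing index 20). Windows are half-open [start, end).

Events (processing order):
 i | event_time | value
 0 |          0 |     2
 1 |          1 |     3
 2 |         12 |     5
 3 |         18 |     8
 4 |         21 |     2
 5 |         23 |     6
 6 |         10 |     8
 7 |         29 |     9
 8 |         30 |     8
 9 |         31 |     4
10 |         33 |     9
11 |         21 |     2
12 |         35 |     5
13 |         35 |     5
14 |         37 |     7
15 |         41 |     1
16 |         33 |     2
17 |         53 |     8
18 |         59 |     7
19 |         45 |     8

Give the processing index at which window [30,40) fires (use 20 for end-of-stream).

i=0 t=0 v=2: → [0,10); WM=−∞
i=1 t=1 v=3: → [0,10); WM=−∞
i=2 t=12 v=5: → [10,20); WM=12; [0,10) fires=5
i=3 t=18 v=8: → [10,20); WM=12
i=4 t=21 v=2: → [20,30); WM=12
i=5 t=23 v=6: → [20,30); WM=23; [10,20) fires=13
i=6 t=10 v=8: DROP (t<23-4); WM=23
i=7 t=29 v=9: → [20,30); WM=23
i=8 t=30 v=8: → [30,40); WM=30; [20,30) fires=17
i=9 t=31 v=4: → [30,40); WM=30
i=10 t=33 v=9: → [30,40); WM=30
i=11 t=21 v=2: DROP (t<30-4); WM=33
i=12 t=35 v=5: → [30,40); WM=33
i=13 t=35 v=5: → [30,40); WM=33
i=14 t=37 v=7: → [30,40); WM=37
i=15 t=41 v=1: → [40,50); WM=37
i=16 t=33 v=2: → [30,40); WM=37
i=17 t=53 v=8: → [50,60); WM=53; [30,40) fires=40 [40,50) fires=1
i=18 t=59 v=7: → [50,60); WM=53
i=19 t=45 v=8: DROP (t<53-4); WM=53

17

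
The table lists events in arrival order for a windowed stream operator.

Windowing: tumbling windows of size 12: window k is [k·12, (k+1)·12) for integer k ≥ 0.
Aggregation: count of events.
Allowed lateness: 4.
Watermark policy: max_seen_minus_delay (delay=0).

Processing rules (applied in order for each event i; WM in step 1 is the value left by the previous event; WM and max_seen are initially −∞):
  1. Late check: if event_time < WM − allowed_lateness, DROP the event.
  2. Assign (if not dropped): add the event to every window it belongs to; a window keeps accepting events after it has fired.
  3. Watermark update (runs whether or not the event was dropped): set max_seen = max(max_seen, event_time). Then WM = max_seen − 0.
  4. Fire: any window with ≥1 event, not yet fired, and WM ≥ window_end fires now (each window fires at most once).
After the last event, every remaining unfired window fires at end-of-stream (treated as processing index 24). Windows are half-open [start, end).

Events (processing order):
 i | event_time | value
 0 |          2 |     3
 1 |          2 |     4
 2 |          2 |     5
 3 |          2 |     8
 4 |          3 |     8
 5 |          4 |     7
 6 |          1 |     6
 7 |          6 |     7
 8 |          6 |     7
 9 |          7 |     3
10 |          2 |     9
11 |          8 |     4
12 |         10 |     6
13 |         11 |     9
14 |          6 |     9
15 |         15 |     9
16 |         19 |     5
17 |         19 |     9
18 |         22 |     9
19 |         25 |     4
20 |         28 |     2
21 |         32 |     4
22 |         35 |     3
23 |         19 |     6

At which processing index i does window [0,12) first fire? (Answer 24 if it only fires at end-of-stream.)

i=0 t=2 v=3: → [0,12); WM=2
i=1 t=2 v=4: → [0,12); WM=2
i=2 t=2 v=5: → [0,12); WM=2
i=3 t=2 v=8: → [0,12); WM=2
i=4 t=3 v=8: → [0,12); WM=3
i=5 t=4 v=7: → [0,12); WM=4
i=6 t=1 v=6: → [0,12); WM=4
i=7 t=6 v=7: → [0,12); WM=6
i=8 t=6 v=7: → [0,12); WM=6
i=9 t=7 v=3: → [0,12); WM=7
i=10 t=2 v=9: DROP (t<7-4); WM=7
i=11 t=8 v=4: → [0,12); WM=8
i=12 t=10 v=6: → [0,12); WM=10
i=13 t=11 v=9: → [0,12); WM=11
i=14 t=6 v=9: DROP (t<11-4); WM=11
i=15 t=15 v=9: → [12,24); WM=15; [0,12) fires=13
i=16 t=19 v=5: → [12,24); WM=19
i=17 t=19 v=9: → [12,24); WM=19
i=18 t=22 v=9: → [12,24); WM=22
i=19 t=25 v=4: → [24,36); WM=25; [12,24) fires=4
i=20 t=28 v=2: → [24,36); WM=28
i=21 t=32 v=4: → [24,36); WM=32
i=22 t=35 v=3: → [24,36); WM=35
i=23 t=19 v=6: DROP (t<35-4); WM=35

15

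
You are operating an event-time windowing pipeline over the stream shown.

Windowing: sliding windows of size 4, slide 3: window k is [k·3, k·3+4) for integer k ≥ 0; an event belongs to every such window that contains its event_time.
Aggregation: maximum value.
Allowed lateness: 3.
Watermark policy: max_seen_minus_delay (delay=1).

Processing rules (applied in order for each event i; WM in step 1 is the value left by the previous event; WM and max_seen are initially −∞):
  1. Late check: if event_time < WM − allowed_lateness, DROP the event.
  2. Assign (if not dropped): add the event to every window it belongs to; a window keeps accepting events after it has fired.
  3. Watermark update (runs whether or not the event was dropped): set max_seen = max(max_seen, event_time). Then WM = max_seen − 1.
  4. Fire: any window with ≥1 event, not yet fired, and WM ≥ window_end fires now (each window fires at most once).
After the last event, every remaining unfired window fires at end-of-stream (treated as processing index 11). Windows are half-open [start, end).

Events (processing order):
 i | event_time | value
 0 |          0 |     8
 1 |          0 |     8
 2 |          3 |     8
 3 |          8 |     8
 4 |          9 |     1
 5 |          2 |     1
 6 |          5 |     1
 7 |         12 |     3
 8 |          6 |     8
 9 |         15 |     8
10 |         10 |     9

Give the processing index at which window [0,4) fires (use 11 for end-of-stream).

3

i=0 t=0 v=8: → [0,4); WM=-1
i=1 t=0 v=8: → [0,4); WM=-1
i=2 t=3 v=8: → [3,7),[0,4); WM=2
i=3 t=8 v=8: → [6,10); WM=7; [0,4) fires=8 [3,7) fires=8
i=4 t=9 v=1: → [9,13),[6,10); WM=8
i=5 t=2 v=1: DROP (t<8-3); WM=8
i=6 t=5 v=1: → [3,7); WM=8
i=7 t=12 v=3: → [12,16),[9,13); WM=11; [6,10) fires=8
i=8 t=6 v=8: DROP (t<11-3); WM=11
i=9 t=15 v=8: → [15,19),[12,16); WM=14; [9,13) fires=3
i=10 t=10 v=9: DROP (t<14-3); WM=14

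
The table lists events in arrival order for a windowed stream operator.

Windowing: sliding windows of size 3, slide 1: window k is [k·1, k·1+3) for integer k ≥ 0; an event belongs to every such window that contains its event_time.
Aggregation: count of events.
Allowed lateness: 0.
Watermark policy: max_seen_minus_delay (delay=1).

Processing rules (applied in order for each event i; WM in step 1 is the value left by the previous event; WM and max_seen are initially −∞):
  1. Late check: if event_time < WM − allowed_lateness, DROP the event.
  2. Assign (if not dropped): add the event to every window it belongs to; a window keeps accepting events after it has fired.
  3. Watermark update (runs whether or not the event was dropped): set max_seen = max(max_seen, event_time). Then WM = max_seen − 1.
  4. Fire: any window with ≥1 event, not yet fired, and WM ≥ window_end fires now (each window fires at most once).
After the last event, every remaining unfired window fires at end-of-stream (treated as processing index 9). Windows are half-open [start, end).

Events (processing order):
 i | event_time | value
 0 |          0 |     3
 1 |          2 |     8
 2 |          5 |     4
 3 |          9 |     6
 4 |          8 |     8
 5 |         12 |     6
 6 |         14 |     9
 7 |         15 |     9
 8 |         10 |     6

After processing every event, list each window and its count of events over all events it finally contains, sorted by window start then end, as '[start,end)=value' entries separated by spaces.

[0,3)=2 [1,4)=1 [2,5)=1 [3,6)=1 [4,7)=1 [5,8)=1 [6,9)=1 [7,10)=2 [8,11)=2 [9,12)=1 [10,13)=1 [11,14)=1 [12,15)=2 [13,16)=2 [14,17)=2 [15,18)=1

i=0 t=0 v=3: → [0,3); WM=-1
i=1 t=2 v=8: → [2,5),[1,4),[0,3); WM=1
i=2 t=5 v=4: → [5,8),[4,7),[3,6); WM=4; [0,3) fires=2 [1,4) fires=1
i=3 t=9 v=6: → [9,12),[8,11),[7,10); WM=8; [2,5) fires=1 [3,6) fires=1 [4,7) fires=1 [5,8) fires=1
i=4 t=8 v=8: → [8,11),[7,10),[6,9); WM=8
i=5 t=12 v=6: → [12,15),[11,14),[10,13); WM=11; [6,9) fires=1 [7,10) fires=2 [8,11) fires=2
i=6 t=14 v=9: → [14,17),[13,16),[12,15); WM=13; [9,12) fires=1 [10,13) fires=1
i=7 t=15 v=9: → [15,18),[14,17),[13,16); WM=14; [11,14) fires=1
i=8 t=10 v=6: DROP (t<14-0); WM=14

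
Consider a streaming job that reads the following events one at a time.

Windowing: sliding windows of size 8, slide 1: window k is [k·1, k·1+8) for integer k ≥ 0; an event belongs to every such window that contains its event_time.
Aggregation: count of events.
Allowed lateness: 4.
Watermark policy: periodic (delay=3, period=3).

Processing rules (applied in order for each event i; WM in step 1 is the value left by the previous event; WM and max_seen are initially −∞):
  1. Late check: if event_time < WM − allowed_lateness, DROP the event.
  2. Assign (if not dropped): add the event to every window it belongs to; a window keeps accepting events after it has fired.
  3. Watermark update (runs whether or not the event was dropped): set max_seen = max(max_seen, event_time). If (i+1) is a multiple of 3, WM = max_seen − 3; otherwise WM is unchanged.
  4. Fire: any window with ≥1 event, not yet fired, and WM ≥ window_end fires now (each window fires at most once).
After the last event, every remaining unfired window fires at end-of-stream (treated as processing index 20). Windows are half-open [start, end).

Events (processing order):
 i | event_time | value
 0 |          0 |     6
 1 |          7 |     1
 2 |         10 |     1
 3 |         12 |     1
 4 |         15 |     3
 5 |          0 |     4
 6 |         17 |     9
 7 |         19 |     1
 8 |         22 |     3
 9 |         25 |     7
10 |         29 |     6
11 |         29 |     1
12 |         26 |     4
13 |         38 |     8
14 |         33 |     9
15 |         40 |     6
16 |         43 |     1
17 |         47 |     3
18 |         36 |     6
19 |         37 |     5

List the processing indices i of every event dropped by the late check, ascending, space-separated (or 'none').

i=0 t=0 v=6: → [0,8); WM=−∞
i=1 t=7 v=1: → [7,15),[6,14),[5,13),[4,12),[3,11),[2,10),[1,9),[0,8); WM=−∞
i=2 t=10 v=1: → [10,18),[9,17),[8,16),[7,15),[6,14),[5,13),[4,12),[3,11); WM=7
i=3 t=12 v=1: → [12,20),[11,19),[10,18),[9,17),[8,16),[7,15),[6,14),[5,13); WM=7
i=4 t=15 v=3: → [15,23),[14,22),[13,21),[12,20),[11,19),[10,18),[9,17),[8,16); WM=7
i=5 t=0 v=4: DROP (t<7-4); WM=12; [0,8) fires=2 [1,9) fires=1 [2,10) fires=1 [3,11) fires=2 [4,12) fires=2
i=6 t=17 v=9: → [17,25),[16,24),[15,23),[14,22),[13,21),[12,20),[11,19),[10,18); WM=12
i=7 t=19 v=1: → [19,27),[18,26),[17,25),[16,24),[15,23),[14,22),[13,21),[12,20); WM=12
i=8 t=22 v=3: → [22,30),[21,29),[20,28),[19,27),[18,26),[17,25),[16,24),[15,23); WM=19; [5,13) fires=3 [6,14) fires=3 [7,15) fires=3 [8,16) fires=3 [9,17) fires=3 [10,18) fires=4 [11,19) fires=3
i=9 t=25 v=7: → [25,33),[24,32),[23,31),[22,30),[21,29),[20,28),[19,27),[18,26); WM=19
i=10 t=29 v=6: → [29,37),[28,36),[27,35),[26,34),[25,33),[24,32),[23,31),[22,30); WM=19
i=11 t=29 v=1: → [29,37),[28,36),[27,35),[26,34),[25,33),[24,32),[23,31),[22,30); WM=26; [12,20) fires=4 [13,21) fires=3 [14,22) fires=3 [15,23) fires=4 [16,24) fires=3 [17,25) fires=3 [18,26) fires=3
i=12 t=26 v=4: → [26,34),[25,33),[24,32),[23,31),[22,30),[21,29),[20,28),[19,27); WM=26
i=13 t=38 v=8: → [38,46),[37,45),[36,44),[35,43),[34,42),[33,41),[32,40),[31,39); WM=26
i=14 t=33 v=9: → [33,41),[32,40),[31,39),[30,38),[29,37),[28,36),[27,35),[26,34); WM=35; [19,27) fires=4 [20,28) fires=3 [21,29) fires=3 [22,30) fires=5 [23,31) fires=4 [24,32) fires=4 [25,33) fires=4 [26,34) fires=4 [27,35) fires=3
i=15 t=40 v=6: → [40,48),[39,47),[38,46),[37,45),[36,44),[35,43),[34,42),[33,41); WM=35
i=16 t=43 v=1: → [43,51),[42,50),[41,49),[40,48),[39,47),[38,46),[37,45),[36,44); WM=35
i=17 t=47 v=3: → [47,55),[46,54),[45,53),[44,52),[43,51),[42,50),[41,49),[40,48); WM=44; [28,36) fires=3 [29,37) fires=3 [30,38) fires=1 [31,39) fires=2 [32,40) fires=2 [33,41) fires=3 [34,42) fires=2 [35,43) fires=2 [36,44) fires=3
i=18 t=36 v=6: DROP (t<44-4); WM=44
i=19 t=37 v=5: DROP (t<44-4); WM=44

5 18 19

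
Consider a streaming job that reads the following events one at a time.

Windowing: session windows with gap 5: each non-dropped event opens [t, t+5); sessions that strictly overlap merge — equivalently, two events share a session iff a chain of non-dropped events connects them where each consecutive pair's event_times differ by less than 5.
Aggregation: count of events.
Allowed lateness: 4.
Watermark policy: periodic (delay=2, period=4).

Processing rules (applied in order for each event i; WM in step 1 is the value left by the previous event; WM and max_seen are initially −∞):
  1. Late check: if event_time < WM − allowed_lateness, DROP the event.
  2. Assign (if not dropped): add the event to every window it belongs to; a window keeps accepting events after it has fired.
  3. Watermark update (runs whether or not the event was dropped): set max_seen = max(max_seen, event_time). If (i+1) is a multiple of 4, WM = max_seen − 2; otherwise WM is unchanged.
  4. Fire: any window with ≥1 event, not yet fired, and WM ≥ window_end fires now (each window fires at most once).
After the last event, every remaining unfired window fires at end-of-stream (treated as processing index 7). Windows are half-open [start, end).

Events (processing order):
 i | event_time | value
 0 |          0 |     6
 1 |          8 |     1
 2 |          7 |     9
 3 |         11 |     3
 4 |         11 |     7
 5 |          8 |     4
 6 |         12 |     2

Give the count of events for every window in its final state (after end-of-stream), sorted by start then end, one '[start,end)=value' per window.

[0,5)=1 [7,17)=6

i=0 t=0 v=6: → [0,5); WM=−∞
i=1 t=8 v=1: → [8,13); WM=−∞
i=2 t=7 v=9: → [7,13); WM=−∞
i=3 t=11 v=3: → [7,16); WM=9
i=4 t=11 v=7: → [7,16); WM=9
i=5 t=8 v=4: → [7,16); WM=9
i=6 t=12 v=2: → [7,17); WM=9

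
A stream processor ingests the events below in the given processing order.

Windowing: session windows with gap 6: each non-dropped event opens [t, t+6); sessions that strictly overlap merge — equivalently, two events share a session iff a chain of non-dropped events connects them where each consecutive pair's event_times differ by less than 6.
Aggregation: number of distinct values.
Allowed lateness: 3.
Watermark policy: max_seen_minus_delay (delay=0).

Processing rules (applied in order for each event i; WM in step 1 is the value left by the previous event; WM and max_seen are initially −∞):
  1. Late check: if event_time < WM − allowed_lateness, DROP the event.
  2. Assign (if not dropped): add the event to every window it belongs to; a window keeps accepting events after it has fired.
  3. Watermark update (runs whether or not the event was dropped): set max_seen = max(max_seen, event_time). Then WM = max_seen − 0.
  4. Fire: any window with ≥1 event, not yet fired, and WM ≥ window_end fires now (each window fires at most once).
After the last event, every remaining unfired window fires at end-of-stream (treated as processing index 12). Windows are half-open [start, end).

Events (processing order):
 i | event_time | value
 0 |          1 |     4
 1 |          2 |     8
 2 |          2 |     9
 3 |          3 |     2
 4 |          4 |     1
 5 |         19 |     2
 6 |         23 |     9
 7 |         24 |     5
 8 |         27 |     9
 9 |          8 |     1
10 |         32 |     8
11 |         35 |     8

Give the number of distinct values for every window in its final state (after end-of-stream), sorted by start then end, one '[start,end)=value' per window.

[1,10)=5 [19,41)=4

i=0 t=1 v=4: → [1,7); WM=1
i=1 t=2 v=8: → [1,8); WM=2
i=2 t=2 v=9: → [1,8); WM=2
i=3 t=3 v=2: → [1,9); WM=3
i=4 t=4 v=1: → [1,10); WM=4
i=5 t=19 v=2: → [19,25); WM=19
i=6 t=23 v=9: → [19,29); WM=23
i=7 t=24 v=5: → [19,30); WM=24
i=8 t=27 v=9: → [19,33); WM=27
i=9 t=8 v=1: DROP (t<27-3); WM=27
i=10 t=32 v=8: → [19,38); WM=32
i=11 t=35 v=8: → [19,41); WM=35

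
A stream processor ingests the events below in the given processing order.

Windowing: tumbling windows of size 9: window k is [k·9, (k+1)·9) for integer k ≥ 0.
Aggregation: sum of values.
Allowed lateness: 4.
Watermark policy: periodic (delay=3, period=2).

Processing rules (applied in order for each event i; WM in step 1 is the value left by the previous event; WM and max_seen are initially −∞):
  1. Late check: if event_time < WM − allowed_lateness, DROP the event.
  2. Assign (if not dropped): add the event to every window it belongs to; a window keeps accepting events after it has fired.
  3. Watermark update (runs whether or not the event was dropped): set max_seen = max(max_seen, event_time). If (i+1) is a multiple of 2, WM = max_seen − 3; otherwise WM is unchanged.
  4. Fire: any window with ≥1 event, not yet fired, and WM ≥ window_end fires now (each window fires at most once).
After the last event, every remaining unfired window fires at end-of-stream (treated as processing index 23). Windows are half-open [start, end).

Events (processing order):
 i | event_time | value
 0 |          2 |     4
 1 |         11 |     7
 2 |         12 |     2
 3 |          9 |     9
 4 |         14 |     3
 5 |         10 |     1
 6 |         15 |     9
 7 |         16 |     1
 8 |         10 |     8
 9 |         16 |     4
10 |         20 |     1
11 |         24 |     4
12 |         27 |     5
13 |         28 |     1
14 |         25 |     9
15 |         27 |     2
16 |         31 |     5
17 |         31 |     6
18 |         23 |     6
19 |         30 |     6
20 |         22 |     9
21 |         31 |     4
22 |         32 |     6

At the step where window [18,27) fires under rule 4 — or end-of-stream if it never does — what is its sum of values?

i=0 t=2 v=4: → [0,9); WM=−∞
i=1 t=11 v=7: → [9,18); WM=8
i=2 t=12 v=2: → [9,18); WM=8
i=3 t=9 v=9: → [9,18); WM=9; [0,9) fires=4
i=4 t=14 v=3: → [9,18); WM=9
i=5 t=10 v=1: → [9,18); WM=11
i=6 t=15 v=9: → [9,18); WM=11
i=7 t=16 v=1: → [9,18); WM=13
i=8 t=10 v=8: → [9,18); WM=13
i=9 t=16 v=4: → [9,18); WM=13
i=10 t=20 v=1: → [18,27); WM=13
i=11 t=24 v=4: → [18,27); WM=21; [9,18) fires=44
i=12 t=27 v=5: → [27,36); WM=21
i=13 t=28 v=1: → [27,36); WM=25
i=14 t=25 v=9: → [18,27); WM=25
i=15 t=27 v=2: → [27,36); WM=25
i=16 t=31 v=5: → [27,36); WM=25
i=17 t=31 v=6: → [27,36); WM=28; [18,27) fires=14
i=18 t=23 v=6: DROP (t<28-4); WM=28
i=19 t=30 v=6: → [27,36); WM=28
i=20 t=22 v=9: DROP (t<28-4); WM=28
i=21 t=31 v=4: → [27,36); WM=28
i=22 t=32 v=6: → [27,36); WM=28

14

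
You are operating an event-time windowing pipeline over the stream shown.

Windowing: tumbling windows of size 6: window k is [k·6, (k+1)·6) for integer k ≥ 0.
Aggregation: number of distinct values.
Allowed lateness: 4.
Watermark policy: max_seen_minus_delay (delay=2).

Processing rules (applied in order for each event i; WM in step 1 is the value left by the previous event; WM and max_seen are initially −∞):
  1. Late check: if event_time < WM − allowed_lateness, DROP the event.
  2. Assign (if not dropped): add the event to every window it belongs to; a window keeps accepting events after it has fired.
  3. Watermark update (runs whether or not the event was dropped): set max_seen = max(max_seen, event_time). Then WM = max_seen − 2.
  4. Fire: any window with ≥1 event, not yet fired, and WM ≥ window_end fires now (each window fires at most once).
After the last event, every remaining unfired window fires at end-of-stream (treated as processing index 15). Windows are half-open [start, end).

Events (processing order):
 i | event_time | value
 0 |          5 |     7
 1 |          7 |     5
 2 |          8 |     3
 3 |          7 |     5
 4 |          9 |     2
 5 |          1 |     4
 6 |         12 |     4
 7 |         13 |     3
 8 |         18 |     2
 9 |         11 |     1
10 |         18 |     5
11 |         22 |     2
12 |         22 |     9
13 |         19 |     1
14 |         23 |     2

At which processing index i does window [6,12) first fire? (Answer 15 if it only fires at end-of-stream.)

i=0 t=5 v=7: → [0,6); WM=3
i=1 t=7 v=5: → [6,12); WM=5
i=2 t=8 v=3: → [6,12); WM=6; [0,6) fires=1
i=3 t=7 v=5: → [6,12); WM=6
i=4 t=9 v=2: → [6,12); WM=7
i=5 t=1 v=4: DROP (t<7-4); WM=7
i=6 t=12 v=4: → [12,18); WM=10
i=7 t=13 v=3: → [12,18); WM=11
i=8 t=18 v=2: → [18,24); WM=16; [6,12) fires=3
i=9 t=11 v=1: DROP (t<16-4); WM=16
i=10 t=18 v=5: → [18,24); WM=16
i=11 t=22 v=2: → [18,24); WM=20; [12,18) fires=2
i=12 t=22 v=9: → [18,24); WM=20
i=13 t=19 v=1: → [18,24); WM=20
i=14 t=23 v=2: → [18,24); WM=21

8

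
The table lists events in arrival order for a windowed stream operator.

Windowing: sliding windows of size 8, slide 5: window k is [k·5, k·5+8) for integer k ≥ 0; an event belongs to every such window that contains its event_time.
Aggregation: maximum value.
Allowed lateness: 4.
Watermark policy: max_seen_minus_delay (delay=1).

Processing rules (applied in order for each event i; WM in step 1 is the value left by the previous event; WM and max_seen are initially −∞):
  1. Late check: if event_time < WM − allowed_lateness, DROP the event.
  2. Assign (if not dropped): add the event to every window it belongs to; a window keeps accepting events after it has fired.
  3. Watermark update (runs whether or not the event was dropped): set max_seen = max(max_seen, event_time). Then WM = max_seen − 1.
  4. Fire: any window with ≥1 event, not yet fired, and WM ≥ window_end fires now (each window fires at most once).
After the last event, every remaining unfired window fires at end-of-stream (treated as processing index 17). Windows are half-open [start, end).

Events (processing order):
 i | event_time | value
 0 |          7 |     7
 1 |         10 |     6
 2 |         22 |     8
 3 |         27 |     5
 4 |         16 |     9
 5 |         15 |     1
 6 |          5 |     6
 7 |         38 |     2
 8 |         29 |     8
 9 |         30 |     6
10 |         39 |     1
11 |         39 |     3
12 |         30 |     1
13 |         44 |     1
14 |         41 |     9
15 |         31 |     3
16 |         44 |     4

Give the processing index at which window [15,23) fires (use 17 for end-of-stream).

3

i=0 t=7 v=7: → [5,13),[0,8); WM=6
i=1 t=10 v=6: → [10,18),[5,13); WM=9; [0,8) fires=7
i=2 t=22 v=8: → [20,28),[15,23); WM=21; [5,13) fires=7 [10,18) fires=6
i=3 t=27 v=5: → [25,33),[20,28); WM=26; [15,23) fires=8
i=4 t=16 v=9: DROP (t<26-4); WM=26
i=5 t=15 v=1: DROP (t<26-4); WM=26
i=6 t=5 v=6: DROP (t<26-4); WM=26
i=7 t=38 v=2: → [35,43); WM=37; [20,28) fires=8 [25,33) fires=5
i=8 t=29 v=8: DROP (t<37-4); WM=37
i=9 t=30 v=6: DROP (t<37-4); WM=37
i=10 t=39 v=1: → [35,43); WM=38
i=11 t=39 v=3: → [35,43); WM=38
i=12 t=30 v=1: DROP (t<38-4); WM=38
i=13 t=44 v=1: → [40,48); WM=43; [35,43) fires=3
i=14 t=41 v=9: → [40,48),[35,43); WM=43
i=15 t=31 v=3: DROP (t<43-4); WM=43
i=16 t=44 v=4: → [40,48); WM=43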